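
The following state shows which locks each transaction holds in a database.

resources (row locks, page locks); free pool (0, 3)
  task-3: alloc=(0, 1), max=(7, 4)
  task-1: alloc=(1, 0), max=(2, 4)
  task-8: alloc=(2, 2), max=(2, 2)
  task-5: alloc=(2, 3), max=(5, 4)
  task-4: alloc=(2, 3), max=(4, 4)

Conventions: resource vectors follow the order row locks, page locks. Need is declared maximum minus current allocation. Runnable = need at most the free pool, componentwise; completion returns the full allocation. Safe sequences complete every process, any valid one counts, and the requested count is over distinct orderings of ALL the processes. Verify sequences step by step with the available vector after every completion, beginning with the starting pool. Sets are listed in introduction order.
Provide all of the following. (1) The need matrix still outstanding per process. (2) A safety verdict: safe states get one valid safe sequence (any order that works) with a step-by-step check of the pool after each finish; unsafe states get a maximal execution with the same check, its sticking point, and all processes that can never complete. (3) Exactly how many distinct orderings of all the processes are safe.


(1) Outstanding need per process (order row locks, page locks):
  task-3: (7, 3)
  task-1: (1, 4)
  task-8: (0, 0)
  task-5: (3, 1)
  task-4: (2, 1)
(2) SAFE, for example via the order task-8, task-4, task-5, task-1, task-3.
Key observation: at task-4 the run first touches a limit — (2, 1) against (2, 5), exact on a resource it actually requests.
Verifying each step:
  pool = (0, 3)
  task-8: need (0, 0) fits (0, 3); releases (2, 2), pool now (2, 5)
  task-4: need (2, 1) fits (2, 5); releases (2, 3), pool now (4, 8)
  task-5: need (3, 1) fits (4, 8); releases (2, 3), pool now (6, 11)
  task-1: need (1, 4) fits (6, 11); releases (1, 0), pool now (7, 11)
  task-3: need (7, 3) fits (7, 11); releases (0, 1), pool now (7, 12)
(3) The exact count: 4 of the possible complete orderings are safe sequences.


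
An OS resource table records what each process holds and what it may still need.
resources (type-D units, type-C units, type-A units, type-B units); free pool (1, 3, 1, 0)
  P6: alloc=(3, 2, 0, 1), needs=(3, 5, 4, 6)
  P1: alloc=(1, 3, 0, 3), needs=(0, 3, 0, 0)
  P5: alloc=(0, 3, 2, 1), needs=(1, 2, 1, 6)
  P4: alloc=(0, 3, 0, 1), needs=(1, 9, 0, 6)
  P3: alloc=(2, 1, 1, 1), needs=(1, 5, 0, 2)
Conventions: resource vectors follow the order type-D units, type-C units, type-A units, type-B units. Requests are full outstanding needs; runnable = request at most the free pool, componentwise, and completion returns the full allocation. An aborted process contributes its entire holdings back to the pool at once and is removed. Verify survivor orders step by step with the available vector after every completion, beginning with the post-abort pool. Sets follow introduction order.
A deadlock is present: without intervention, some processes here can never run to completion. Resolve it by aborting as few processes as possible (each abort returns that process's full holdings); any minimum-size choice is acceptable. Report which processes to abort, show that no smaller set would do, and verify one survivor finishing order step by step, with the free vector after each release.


Abort P6 and P4.
Key observation: before aborting P6 and P4, P5 was permanently blocked — no order could ever run it; afterwards it completes at step 3.
Why nothing smaller works — every single abort fails: P6 alone leaves P5 blocked (short on type-B units); P1 alone leaves P6 blocked (short on type-A units and type-B units); P5 alone leaves P6 blocked (short on type-B units); P4 alone leaves P6 blocked (short on type-A units and type-B units); P3 alone leaves P6 blocked (short on type-A units and type-B units).
One survivor order: P1, P3, P5. Walking it through (post-abort pool first):
  pool = (4, 8, 1, 2)
  run P1 (needs (0, 3, 0, 0), free (4, 8, 1, 2)); after release of (1, 3, 0, 3) the pool is (5, 11, 1, 5)
  run P3 (needs (1, 5, 0, 2), free (5, 11, 1, 5)); after release of (2, 1, 1, 1) the pool is (7, 12, 2, 6)
  run P5 (needs (1, 2, 1, 6), free (7, 12, 2, 6)); after release of (0, 3, 2, 1) the pool is (7, 15, 4, 7)


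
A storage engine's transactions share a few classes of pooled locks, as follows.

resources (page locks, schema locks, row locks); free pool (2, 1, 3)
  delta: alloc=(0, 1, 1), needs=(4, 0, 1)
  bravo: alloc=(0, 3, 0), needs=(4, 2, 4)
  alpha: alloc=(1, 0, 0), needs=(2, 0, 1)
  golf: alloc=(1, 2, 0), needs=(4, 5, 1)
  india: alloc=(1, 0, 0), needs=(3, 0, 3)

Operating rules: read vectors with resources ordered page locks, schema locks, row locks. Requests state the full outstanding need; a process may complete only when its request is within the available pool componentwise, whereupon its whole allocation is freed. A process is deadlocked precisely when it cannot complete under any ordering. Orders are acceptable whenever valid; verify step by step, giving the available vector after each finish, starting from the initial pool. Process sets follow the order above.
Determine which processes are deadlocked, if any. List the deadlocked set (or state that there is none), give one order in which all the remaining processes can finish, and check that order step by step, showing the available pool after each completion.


No process is deadlocked.
Key observation: alpha fits the free pool immediately, and its release cascades until everyone finishes.
One completion order for the rest: alpha, india, delta, bravo, golf. Walking it through:
  pool = (2, 1, 3)
  alpha: need (2, 0, 1) fits (2, 1, 3); releases (1, 0, 0), pool now (3, 1, 3)
  india: need (3, 0, 3) fits (3, 1, 3); releases (1, 0, 0), pool now (4, 1, 3)
  delta: need (4, 0, 1) fits (4, 1, 3); releases (0, 1, 1), pool now (4, 2, 4)
  bravo: need (4, 2, 4) fits (4, 2, 4); releases (0, 3, 0), pool now (4, 5, 4)
  golf: need (4, 5, 1) fits (4, 5, 4); releases (1, 2, 0), pool now (5, 7, 4)


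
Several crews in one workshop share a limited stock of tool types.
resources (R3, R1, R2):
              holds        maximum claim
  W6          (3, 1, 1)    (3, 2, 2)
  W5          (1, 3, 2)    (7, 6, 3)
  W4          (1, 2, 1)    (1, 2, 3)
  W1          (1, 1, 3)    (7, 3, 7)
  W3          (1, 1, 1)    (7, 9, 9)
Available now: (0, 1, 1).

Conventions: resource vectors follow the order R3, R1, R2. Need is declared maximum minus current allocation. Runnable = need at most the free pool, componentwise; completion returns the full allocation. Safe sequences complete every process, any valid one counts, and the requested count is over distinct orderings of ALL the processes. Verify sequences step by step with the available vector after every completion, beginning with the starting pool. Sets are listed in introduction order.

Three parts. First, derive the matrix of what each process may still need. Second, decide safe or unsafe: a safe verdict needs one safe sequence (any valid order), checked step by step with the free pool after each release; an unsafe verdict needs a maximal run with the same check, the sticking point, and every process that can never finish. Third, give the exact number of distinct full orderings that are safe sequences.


(1) Need matrix, components ordered R3, R1, R2:
  W6: (0, 1, 1)
  W5: (6, 3, 1)
  W4: (0, 0, 2)
  W1: (6, 2, 4)
  W3: (6, 8, 8)
(2) The state is UNSAFE.
Key observation: once W6, W4 finish, the pool peaks at (4, 4, 3) — and every remaining process still needs more R3 than that.
Going as far as possible: W6, W4; after that, nothing fits. Step-by-step check:
  pool = (0, 1, 1)
  W6 needs (0, 1, 1) <= (0, 1, 1) -> finishes; pool += (3, 1, 1) = (3, 2, 2)
  W4 needs (0, 0, 2) <= (3, 2, 2) -> finishes; pool += (1, 2, 1) = (4, 4, 3)
  blocked: W5 wants (6, 3, 1), pool (4, 4, 3) — not enough R3
  blocked: W1 wants (6, 2, 4), pool (4, 4, 3) — not enough R3 and R2
  blocked: W3 wants (6, 8, 8), pool (4, 4, 3) — not enough R3, R1 and R2
Processes that can never finish: W5, W1 and W3.
(3) Precisely 0 of the possible complete orderings are safe sequences.


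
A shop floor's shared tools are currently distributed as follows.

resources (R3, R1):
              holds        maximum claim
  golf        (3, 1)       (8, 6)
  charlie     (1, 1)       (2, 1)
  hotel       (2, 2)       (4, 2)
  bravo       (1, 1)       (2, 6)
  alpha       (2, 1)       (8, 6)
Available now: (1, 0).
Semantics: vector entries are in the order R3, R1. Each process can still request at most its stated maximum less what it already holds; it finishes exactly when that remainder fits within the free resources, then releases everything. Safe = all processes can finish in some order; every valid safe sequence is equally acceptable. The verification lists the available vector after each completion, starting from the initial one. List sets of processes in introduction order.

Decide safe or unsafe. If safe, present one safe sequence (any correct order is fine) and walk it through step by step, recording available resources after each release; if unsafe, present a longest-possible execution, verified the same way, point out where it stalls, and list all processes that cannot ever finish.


UNSAFE.
Key observation: R1 is the bottleneck — with charlie, hotel done the pool holds (4, 3), short of every remaining need.
Going as far as possible: charlie, hotel; after that, nothing fits. Verifying each step:
  pool = (1, 0)
  run charlie (needs (1, 0), free (1, 0)); after release of (1, 1) the pool is (2, 1)
  run hotel (needs (2, 0), free (2, 1)); after release of (2, 2) the pool is (4, 3)
  blocked: golf wants (5, 5), pool (4, 3) — not enough R3 and R1
  blocked: bravo wants (1, 5), pool (4, 3) — not enough R1
  blocked: alpha wants (6, 5), pool (4, 3) — not enough R3 and R1
Processes that can never finish: golf, bravo and alpha.


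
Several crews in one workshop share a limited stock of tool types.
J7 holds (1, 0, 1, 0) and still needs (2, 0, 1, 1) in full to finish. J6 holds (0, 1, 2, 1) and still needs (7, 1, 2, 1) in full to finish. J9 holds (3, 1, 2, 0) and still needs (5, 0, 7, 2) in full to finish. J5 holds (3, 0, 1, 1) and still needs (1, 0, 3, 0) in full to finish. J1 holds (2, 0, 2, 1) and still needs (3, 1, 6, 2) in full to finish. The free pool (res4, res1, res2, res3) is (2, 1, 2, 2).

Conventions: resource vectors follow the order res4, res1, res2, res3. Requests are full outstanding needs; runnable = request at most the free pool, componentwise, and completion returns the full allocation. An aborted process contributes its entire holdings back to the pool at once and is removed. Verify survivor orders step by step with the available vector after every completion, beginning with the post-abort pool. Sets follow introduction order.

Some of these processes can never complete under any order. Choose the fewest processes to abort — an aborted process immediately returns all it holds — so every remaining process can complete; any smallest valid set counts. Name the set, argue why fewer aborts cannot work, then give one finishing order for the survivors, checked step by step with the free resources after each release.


Minimum abort set: J1.
Key observation: J6 was stuck for good until J1 gave back (2, 0, 2, 1); in the order shown it finishes at step 2.
Minimality: the empty abort set fails — the state is deadlocked as it stands.
One survivor order: J5, J6, J9, J7. Check, step by step (post-abort pool first):
  pool = (4, 1, 4, 3)
  J5 needs (1, 0, 3, 0) <= (4, 1, 4, 3) -> finishes; pool += (3, 0, 1, 1) = (7, 1, 5, 4)
  J6 needs (7, 1, 2, 1) <= (7, 1, 5, 4) -> finishes; pool += (0, 1, 2, 1) = (7, 2, 7, 5)
  J9 needs (5, 0, 7, 2) <= (7, 2, 7, 5) -> finishes; pool += (3, 1, 2, 0) = (10, 3, 9, 5)
  J7 needs (2, 0, 1, 1) <= (10, 3, 9, 5) -> finishes; pool += (1, 0, 1, 0) = (11, 3, 10, 5)


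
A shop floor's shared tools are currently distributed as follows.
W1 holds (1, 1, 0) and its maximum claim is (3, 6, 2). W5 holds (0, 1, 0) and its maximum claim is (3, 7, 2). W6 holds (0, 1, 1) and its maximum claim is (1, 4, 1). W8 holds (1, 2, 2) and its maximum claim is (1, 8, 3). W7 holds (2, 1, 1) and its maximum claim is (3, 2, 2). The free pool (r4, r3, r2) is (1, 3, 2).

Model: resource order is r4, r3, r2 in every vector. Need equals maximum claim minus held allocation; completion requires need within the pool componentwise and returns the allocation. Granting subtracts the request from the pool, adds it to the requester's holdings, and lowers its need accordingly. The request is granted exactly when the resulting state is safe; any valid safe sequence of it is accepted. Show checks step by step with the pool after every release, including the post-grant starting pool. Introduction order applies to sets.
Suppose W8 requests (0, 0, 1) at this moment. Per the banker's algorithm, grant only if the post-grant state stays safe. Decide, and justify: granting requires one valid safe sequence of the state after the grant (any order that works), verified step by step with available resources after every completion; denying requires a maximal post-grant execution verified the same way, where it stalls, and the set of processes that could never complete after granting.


GRANT: granting preserves safety; a valid post-grant sequence is W6, W7, W1, W8, W5.
Key observation: the grant leaves (1, 3, 1) free — enough for W6, whose release restarts the cascade.
Step-by-step check of the post-grant state:
  pool = (1, 3, 1)
  run W6 (needs (1, 3, 0), free (1, 3, 1)); after release of (0, 1, 1) the pool is (1, 4, 2)
  run W7 (needs (1, 1, 1), free (1, 4, 2)); after release of (2, 1, 1) the pool is (3, 5, 3)
  run W1 (needs (2, 5, 2), free (3, 5, 3)); after release of (1, 1, 0) the pool is (4, 6, 3)
  run W8 (needs (0, 6, 0), free (4, 6, 3)); after release of (1, 2, 3) the pool is (5, 8, 6)
  run W5 (needs (3, 6, 2), free (5, 8, 6)); after release of (0, 1, 0) the pool is (5, 9, 6)


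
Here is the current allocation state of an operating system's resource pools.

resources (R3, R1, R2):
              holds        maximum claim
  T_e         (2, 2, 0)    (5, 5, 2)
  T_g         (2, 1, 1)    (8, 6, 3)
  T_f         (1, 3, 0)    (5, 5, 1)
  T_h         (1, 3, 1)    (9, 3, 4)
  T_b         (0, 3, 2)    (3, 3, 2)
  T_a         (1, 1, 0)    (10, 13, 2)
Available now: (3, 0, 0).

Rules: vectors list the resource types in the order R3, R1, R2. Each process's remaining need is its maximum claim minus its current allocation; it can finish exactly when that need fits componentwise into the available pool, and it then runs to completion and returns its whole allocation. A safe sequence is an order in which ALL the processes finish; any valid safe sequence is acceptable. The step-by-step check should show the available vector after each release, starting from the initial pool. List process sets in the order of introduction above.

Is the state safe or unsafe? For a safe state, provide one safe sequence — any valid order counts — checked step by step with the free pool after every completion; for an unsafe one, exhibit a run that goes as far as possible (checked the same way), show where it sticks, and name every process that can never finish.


The state is SAFE; one workable sequence: T_b, T_e, T_f, T_g, T_h, T_a.
Key observation: the order's first zero-slack moment is T_b ((3, 0, 0) needed, (3, 0, 0) free — a requested resource with nothing to spare).
Step-by-step check:
  pool = (3, 0, 0)
  T_b: need (3, 0, 0) fits (3, 0, 0); releases (0, 3, 2), pool now (3, 3, 2)
  T_e: need (3, 3, 2) fits (3, 3, 2); releases (2, 2, 0), pool now (5, 5, 2)
  T_f: need (4, 2, 1) fits (5, 5, 2); releases (1, 3, 0), pool now (6, 8, 2)
  T_g: need (6, 5, 2) fits (6, 8, 2); releases (2, 1, 1), pool now (8, 9, 3)
  T_h: need (8, 0, 3) fits (8, 9, 3); releases (1, 3, 1), pool now (9, 12, 4)
  T_a: need (9, 12, 2) fits (9, 12, 4); releases (1, 1, 0), pool now (10, 13, 4)


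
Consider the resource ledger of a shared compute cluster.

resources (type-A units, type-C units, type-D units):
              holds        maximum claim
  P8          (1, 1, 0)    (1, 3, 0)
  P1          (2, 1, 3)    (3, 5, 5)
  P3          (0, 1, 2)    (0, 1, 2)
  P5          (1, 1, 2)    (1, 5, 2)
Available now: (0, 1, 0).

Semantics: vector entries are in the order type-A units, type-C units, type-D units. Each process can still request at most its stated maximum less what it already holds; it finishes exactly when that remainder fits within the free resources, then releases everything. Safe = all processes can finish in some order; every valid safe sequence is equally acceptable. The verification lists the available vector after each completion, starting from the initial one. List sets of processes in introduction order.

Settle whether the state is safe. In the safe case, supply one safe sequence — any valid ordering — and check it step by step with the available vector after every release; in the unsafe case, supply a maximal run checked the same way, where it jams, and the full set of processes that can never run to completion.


The state is UNSAFE.
Key observation: no order helps: past P3, P8, the free pool tops out at (1, 3, 2), below what each blocked process needs in type-C units.
Going as far as possible: P3, P8; after that, nothing fits. Check, step by step:
  pool = (0, 1, 0)
  P3 needs (0, 0, 0) <= (0, 1, 0) -> finishes; pool += (0, 1, 2) = (0, 2, 2)
  P8 needs (0, 2, 0) <= (0, 2, 2) -> finishes; pool += (1, 1, 0) = (1, 3, 2)
  blocked: P1 wants (1, 4, 2), pool (1, 3, 2) — not enough type-C units
  blocked: P5 wants (0, 4, 0), pool (1, 3, 2) — not enough type-C units
Never able to finish: P1 and P5.


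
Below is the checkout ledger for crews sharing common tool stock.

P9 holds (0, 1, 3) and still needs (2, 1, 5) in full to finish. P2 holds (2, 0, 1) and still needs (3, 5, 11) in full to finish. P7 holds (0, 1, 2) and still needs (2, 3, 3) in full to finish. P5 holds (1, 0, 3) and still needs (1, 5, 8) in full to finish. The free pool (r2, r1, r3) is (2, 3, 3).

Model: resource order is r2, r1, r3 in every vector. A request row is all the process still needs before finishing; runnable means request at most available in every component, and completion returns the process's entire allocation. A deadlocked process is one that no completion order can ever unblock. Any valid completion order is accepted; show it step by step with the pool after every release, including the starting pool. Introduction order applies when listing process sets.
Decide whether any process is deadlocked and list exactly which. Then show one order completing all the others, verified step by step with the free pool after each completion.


The deadlocked set is empty.
Key observation: P7 can run right away; the returned allocation unlocks the remaining processes in turn.
A valid finishing order for the others: P7, P9, P5, P2. Step-by-step check:
  pool = (2, 3, 3)
  P7: need (2, 3, 3) fits (2, 3, 3); releases (0, 1, 2), pool now (2, 4, 5)
  P9: need (2, 1, 5) fits (2, 4, 5); releases (0, 1, 3), pool now (2, 5, 8)
  P5: need (1, 5, 8) fits (2, 5, 8); releases (1, 0, 3), pool now (3, 5, 11)
  P2: need (3, 5, 11) fits (3, 5, 11); releases (2, 0, 1), pool now (5, 5, 12)


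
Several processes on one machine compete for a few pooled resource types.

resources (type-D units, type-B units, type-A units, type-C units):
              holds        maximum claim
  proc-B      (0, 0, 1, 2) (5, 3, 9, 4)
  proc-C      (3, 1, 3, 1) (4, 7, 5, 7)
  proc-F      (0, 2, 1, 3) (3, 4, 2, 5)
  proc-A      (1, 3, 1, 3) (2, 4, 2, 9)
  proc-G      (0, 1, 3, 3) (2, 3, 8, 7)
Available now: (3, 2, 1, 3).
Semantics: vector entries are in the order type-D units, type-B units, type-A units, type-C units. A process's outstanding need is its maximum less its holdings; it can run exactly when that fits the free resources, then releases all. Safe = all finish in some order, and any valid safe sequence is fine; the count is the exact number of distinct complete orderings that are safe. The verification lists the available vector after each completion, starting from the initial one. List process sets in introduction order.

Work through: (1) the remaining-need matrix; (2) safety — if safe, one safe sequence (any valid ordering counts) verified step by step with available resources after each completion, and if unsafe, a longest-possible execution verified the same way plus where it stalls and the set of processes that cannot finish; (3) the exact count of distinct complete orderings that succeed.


(1) Need matrix, components ordered type-D units, type-B units, type-A units, type-C units:
  proc-B: (5, 3, 8, 2)
  proc-C: (1, 6, 2, 6)
  proc-F: (3, 2, 1, 2)
  proc-A: (1, 1, 1, 6)
  proc-G: (2, 2, 5, 4)
(2) The state is SAFE; one workable sequence: proc-F, proc-A, proc-C, proc-G, proc-B.
Key observation: the order's first zero-slack moment is proc-F ((3, 2, 1, 2) needed, (3, 2, 1, 3) free — a requested resource with nothing to spare).
Walking it through:
  pool = (3, 2, 1, 3)
  proc-F: need (3, 2, 1, 2) fits (3, 2, 1, 3); releases (0, 2, 1, 3), pool now (3, 4, 2, 6)
  proc-A: need (1, 1, 1, 6) fits (3, 4, 2, 6); releases (1, 3, 1, 3), pool now (4, 7, 3, 9)
  proc-C: need (1, 6, 2, 6) fits (4, 7, 3, 9); releases (3, 1, 3, 1), pool now (7, 8, 6, 10)
  proc-G: need (2, 2, 5, 4) fits (7, 8, 6, 10); releases (0, 1, 3, 3), pool now (7, 9, 9, 13)
  proc-B: need (5, 3, 8, 2) fits (7, 9, 9, 13); releases (0, 0, 1, 2), pool now (7, 9, 10, 15)
(3) Exactly 1 of the possible complete orderings is a safe sequence.


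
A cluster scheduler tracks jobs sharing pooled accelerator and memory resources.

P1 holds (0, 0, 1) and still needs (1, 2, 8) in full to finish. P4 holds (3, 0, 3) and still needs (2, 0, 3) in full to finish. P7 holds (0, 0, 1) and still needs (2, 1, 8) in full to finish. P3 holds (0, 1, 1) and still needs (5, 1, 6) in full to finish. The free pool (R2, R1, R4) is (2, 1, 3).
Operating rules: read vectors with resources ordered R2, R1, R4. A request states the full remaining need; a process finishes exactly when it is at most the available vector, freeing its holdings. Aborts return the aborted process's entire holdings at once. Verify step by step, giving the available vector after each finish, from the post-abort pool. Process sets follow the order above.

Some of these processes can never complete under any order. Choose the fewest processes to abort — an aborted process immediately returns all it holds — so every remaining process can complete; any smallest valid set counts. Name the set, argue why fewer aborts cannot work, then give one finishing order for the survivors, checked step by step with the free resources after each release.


Minimum abort set: P1.
Key observation: P7 had no path to completion before; after the abort of P1 ((0, 0, 1) returned), step 3 is where it fits.
No smaller set exists: with zero aborts the deadlock remains.
One survivor order: P4, P3, P7. Verifying each step (post-abort pool first):
  pool = (2, 1, 4)
  run P4 (needs (2, 0, 3), free (2, 1, 4)); after release of (3, 0, 3) the pool is (5, 1, 7)
  run P3 (needs (5, 1, 6), free (5, 1, 7)); after release of (0, 1, 1) the pool is (5, 2, 8)
  run P7 (needs (2, 1, 8), free (5, 2, 8)); after release of (0, 0, 1) the pool is (5, 2, 9)


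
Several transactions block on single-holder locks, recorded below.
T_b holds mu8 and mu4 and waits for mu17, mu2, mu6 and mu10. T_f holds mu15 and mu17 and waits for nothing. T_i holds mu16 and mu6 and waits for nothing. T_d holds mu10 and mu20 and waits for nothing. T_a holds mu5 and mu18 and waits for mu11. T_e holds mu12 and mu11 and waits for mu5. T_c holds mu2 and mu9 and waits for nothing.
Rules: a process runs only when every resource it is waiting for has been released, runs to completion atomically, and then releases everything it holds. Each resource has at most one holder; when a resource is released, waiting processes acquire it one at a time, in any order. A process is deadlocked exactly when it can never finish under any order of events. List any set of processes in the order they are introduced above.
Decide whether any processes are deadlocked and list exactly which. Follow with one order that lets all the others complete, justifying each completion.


Deadlocked: T_a and T_e.
Key observation: the cycle T_a -> T_e -> T_a can never break — each member waits on the next; no other process is dragged down with it.
The rest can finish in the order T_d, T_f, T_i, T_c, T_b.
Step-by-step check:
  run T_d (it waits on nothing); releases mu10 and mu20
  run T_f (it waits on nothing); releases mu15 and mu17
  run T_i (it waits on nothing); releases mu16 and mu6
  run T_c (it waits on nothing); releases mu2 and mu9
  T_b: everything it awaited (mu17, mu2, mu6 and mu10) is free; runs, freeing mu8 and mu4


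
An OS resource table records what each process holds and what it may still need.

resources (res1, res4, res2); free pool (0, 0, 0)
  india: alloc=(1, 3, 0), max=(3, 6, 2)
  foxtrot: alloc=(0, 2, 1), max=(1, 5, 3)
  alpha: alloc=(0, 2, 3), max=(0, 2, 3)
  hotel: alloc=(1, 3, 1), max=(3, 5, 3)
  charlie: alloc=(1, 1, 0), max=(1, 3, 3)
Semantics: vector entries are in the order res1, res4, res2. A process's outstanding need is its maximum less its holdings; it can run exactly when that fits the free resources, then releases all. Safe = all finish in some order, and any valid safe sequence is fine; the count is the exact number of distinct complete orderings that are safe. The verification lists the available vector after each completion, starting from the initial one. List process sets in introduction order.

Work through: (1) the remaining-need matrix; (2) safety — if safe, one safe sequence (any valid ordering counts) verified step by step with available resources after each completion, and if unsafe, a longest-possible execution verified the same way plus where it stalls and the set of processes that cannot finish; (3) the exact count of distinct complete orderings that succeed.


(1) Outstanding need per process (order res1, res4, res2):
  india: (2, 3, 2)
  foxtrot: (1, 3, 2)
  alpha: (0, 0, 0)
  hotel: (2, 2, 2)
  charlie: (0, 2, 3)
(2) UNSAFE.
Key observation: after alpha, charlie, foxtrot complete, (1, 5, 4) is the best the pool ever gets, yet each leftover process wants more res1.
The run alpha, charlie, foxtrot cannot be extended any further. Verifying each step:
  pool = (0, 0, 0)
  run alpha (needs (0, 0, 0), free (0, 0, 0)); after release of (0, 2, 3) the pool is (0, 2, 3)
  run charlie (needs (0, 2, 3), free (0, 2, 3)); after release of (1, 1, 0) the pool is (1, 3, 3)
  run foxtrot (needs (1, 3, 2), free (1, 3, 3)); after release of (0, 2, 1) the pool is (1, 5, 4)
  india still needs (2, 3, 2) but only (1, 5, 4) is free — short on res1
  hotel still needs (2, 2, 2) but only (1, 5, 4) is free — short on res1
Never able to finish: india and hotel.
(3) The exact count: 0 of the possible complete orderings are safe sequences.


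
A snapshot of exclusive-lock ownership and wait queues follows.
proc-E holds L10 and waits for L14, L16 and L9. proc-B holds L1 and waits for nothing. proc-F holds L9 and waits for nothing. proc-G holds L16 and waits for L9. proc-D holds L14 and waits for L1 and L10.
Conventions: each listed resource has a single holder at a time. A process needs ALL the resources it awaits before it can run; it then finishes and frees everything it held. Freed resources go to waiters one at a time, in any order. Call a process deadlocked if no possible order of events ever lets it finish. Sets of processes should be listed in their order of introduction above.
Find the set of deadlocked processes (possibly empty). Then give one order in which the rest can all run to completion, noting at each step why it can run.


The deadlocked set is proc-E and proc-D.
Key observation: the knot is the closed ring of waits proc-E -> proc-D -> proc-E; no other process is dragged down with it.
The rest can finish in the order proc-F, proc-B, proc-G.
Step-by-step check:
  proc-F: no waits; runs immediately, freeing L9
  proc-B: no waits; runs immediately, freeing L1
  proc-G: everything it awaited (L9) is free; runs, freeing L16


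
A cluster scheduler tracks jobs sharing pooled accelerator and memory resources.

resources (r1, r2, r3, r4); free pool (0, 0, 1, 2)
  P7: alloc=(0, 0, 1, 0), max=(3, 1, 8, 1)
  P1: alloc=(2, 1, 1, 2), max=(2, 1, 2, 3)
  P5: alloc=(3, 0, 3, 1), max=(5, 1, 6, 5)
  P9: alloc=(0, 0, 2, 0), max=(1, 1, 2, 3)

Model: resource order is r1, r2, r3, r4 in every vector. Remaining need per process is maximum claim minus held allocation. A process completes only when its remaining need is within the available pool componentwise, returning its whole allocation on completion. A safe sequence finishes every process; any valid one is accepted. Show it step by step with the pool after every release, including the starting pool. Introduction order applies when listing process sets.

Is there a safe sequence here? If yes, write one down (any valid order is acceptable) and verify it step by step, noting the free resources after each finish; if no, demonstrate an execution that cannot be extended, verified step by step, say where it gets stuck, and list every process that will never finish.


SAFE. One safe sequence: P1, P9, P5, P7.
Key observation: the order's first zero-slack moment is P1 ((0, 0, 1, 1) needed, (0, 0, 1, 2) free — a requested resource with nothing to spare).
Check, step by step:
  pool = (0, 0, 1, 2)
  P1 needs (0, 0, 1, 1) <= (0, 0, 1, 2) -> finishes; pool += (2, 1, 1, 2) = (2, 1, 2, 4)
  P9 needs (1, 1, 0, 3) <= (2, 1, 2, 4) -> finishes; pool += (0, 0, 2, 0) = (2, 1, 4, 4)
  P5 needs (2, 1, 3, 4) <= (2, 1, 4, 4) -> finishes; pool += (3, 0, 3, 1) = (5, 1, 7, 5)
  P7 needs (3, 1, 7, 1) <= (5, 1, 7, 5) -> finishes; pool += (0, 0, 1, 0) = (5, 1, 8, 5)


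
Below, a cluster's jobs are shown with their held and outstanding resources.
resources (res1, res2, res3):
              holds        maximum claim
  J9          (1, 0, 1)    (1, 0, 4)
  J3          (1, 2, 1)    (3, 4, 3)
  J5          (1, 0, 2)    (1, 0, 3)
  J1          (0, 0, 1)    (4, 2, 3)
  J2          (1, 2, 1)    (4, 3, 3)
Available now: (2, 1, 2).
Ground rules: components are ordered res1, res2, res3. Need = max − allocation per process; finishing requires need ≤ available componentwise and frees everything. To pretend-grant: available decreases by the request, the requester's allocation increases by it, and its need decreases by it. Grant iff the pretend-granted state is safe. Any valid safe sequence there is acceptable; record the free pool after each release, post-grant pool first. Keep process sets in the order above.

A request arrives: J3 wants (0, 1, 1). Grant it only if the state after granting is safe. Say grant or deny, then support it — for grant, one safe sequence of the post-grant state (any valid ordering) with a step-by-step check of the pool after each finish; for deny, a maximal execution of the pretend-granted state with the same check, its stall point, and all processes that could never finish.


DENY: after the grant no complete ordering would exist.
Key observation: the pool after J5, J9 is (4, 0, 4); every surviving request exceeds it in res2, so progress ends there.
After a pretend grant, a maximal execution: J5, J9 — then nothing else fits. Walking it through:
  pool = (2, 0, 1)
  run J5 (needs (0, 0, 1), free (2, 0, 1)); after release of (1, 0, 2) the pool is (3, 0, 3)
  run J9 (needs (0, 0, 3), free (3, 0, 3)); after release of (1, 0, 1) the pool is (4, 0, 4)
  blocked: J3 wants (2, 1, 1), pool (4, 0, 4) — not enough res2
  blocked: J1 wants (4, 2, 2), pool (4, 0, 4) — not enough res2
  blocked: J2 wants (3, 1, 2), pool (4, 0, 4) — not enough res2
Had the request been granted, J3, J1 and J2 could never finish.


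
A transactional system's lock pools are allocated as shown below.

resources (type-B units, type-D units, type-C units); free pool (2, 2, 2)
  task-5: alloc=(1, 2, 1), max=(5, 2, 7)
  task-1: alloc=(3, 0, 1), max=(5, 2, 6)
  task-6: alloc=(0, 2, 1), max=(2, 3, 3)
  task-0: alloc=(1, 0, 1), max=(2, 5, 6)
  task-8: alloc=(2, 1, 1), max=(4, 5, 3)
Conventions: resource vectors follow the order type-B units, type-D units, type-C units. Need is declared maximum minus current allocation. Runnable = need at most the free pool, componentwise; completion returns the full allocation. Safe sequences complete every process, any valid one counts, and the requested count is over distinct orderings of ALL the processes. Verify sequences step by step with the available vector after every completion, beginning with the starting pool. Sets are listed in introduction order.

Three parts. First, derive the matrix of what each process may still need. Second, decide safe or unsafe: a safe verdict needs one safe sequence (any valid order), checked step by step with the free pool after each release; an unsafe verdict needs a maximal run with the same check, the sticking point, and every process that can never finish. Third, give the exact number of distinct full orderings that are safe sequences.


(1) Remaining need (order type-B units, type-D units, type-C units):
  task-5: (4, 0, 6)
  task-1: (2, 2, 5)
  task-6: (2, 1, 2)
  task-0: (1, 5, 5)
  task-8: (2, 4, 2)
(2) UNSAFE.
Key observation: even finishing task-6, task-8 leaves just (4, 5, 4) free — too little type-C units for any of the remaining processes.
The run task-6, task-8 cannot be extended any further. Step-by-step check:
  pool = (2, 2, 2)
  task-6 needs (2, 1, 2) <= (2, 2, 2) -> finishes; pool += (0, 2, 1) = (2, 4, 3)
  task-8 needs (2, 4, 2) <= (2, 4, 3) -> finishes; pool += (2, 1, 1) = (4, 5, 4)
  task-5 still needs (4, 0, 6) but only (4, 5, 4) is free — short on type-C units
  task-1 still needs (2, 2, 5) but only (4, 5, 4) is free — short on type-C units
  task-0 still needs (1, 5, 5) but only (4, 5, 4) is free — short on type-C units
Permanently blocked: task-5, task-1 and task-0.
(3) Exactly 0 of the possible complete orderings are safe sequences.


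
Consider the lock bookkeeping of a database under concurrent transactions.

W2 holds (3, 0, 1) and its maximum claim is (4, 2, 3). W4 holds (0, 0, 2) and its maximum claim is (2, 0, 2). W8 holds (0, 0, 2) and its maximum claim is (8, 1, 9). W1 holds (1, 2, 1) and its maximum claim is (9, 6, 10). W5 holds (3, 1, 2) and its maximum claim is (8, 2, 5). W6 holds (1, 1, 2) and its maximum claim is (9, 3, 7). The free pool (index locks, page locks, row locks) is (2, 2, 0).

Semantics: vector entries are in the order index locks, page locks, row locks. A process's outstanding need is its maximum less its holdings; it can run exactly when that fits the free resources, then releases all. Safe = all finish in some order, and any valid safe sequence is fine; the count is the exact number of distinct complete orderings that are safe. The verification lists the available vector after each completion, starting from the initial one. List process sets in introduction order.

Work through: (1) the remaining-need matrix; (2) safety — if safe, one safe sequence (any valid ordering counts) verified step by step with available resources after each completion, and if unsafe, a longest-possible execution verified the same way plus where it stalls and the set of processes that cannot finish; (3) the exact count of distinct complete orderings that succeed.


(1) Outstanding need per process (order index locks, page locks, row locks):
  W2: (1, 2, 2)
  W4: (2, 0, 0)
  W8: (8, 1, 7)
  W1: (8, 4, 9)
  W5: (5, 1, 3)
  W6: (8, 2, 5)
(2) SAFE. One safe sequence: W4, W2, W5, W6, W8, W1.
Key observation: W4 marks the first exact bind of the order: its need (2, 0, 0) fits the free (2, 2, 0) with zero slack on a requested resource.
Verifying each step:
  pool = (2, 2, 0)
  W4 needs (2, 0, 0) <= (2, 2, 0) -> finishes; pool += (0, 0, 2) = (2, 2, 2)
  W2 needs (1, 2, 2) <= (2, 2, 2) -> finishes; pool += (3, 0, 1) = (5, 2, 3)
  W5 needs (5, 1, 3) <= (5, 2, 3) -> finishes; pool += (3, 1, 2) = (8, 3, 5)
  W6 needs (8, 2, 5) <= (8, 3, 5) -> finishes; pool += (1, 1, 2) = (9, 4, 7)
  W8 needs (8, 1, 7) <= (9, 4, 7) -> finishes; pool += (0, 0, 2) = (9, 4, 9)
  W1 needs (8, 4, 9) <= (9, 4, 9) -> finishes; pool += (1, 2, 1) = (10, 6, 10)
(3) Precisely 1 of the possible complete orderings is a safe sequence.


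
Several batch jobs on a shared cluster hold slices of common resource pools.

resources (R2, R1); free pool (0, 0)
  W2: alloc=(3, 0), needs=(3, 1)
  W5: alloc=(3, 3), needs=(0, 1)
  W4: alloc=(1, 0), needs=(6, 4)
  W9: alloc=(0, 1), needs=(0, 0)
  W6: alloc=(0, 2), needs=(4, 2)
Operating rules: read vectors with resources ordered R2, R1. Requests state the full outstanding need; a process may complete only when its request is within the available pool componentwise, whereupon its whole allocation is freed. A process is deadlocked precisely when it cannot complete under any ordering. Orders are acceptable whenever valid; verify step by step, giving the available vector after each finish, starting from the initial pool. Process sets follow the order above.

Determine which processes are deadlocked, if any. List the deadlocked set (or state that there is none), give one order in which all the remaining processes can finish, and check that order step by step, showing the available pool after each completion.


No process is deadlocked.
Key observation: W9 leads a chain of completions in which each release enables another process.
A valid finishing order for the others: W9, W5, W2, W6, W4. Walking it through:
  pool = (0, 0)
  run W9 (needs (0, 0), free (0, 0)); after release of (0, 1) the pool is (0, 1)
  run W5 (needs (0, 1), free (0, 1)); after release of (3, 3) the pool is (3, 4)
  run W2 (needs (3, 1), free (3, 4)); after release of (3, 0) the pool is (6, 4)
  run W6 (needs (4, 2), free (6, 4)); after release of (0, 2) the pool is (6, 6)
  run W4 (needs (6, 4), free (6, 6)); after release of (1, 0) the pool is (7, 6)


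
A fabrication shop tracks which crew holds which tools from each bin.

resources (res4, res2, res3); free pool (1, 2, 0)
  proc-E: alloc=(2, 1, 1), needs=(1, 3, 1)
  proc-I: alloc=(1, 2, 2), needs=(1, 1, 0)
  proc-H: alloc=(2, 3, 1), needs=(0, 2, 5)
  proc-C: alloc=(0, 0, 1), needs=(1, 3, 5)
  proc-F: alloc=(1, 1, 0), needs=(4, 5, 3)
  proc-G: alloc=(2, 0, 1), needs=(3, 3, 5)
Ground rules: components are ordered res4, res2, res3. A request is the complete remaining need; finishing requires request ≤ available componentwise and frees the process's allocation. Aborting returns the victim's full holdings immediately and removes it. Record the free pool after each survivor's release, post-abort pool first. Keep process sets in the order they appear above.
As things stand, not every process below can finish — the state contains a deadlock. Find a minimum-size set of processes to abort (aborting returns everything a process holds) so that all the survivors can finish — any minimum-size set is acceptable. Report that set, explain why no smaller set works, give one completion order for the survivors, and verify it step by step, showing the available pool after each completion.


The answer: abort proc-C and proc-G.
Key observation: proc-H had no path to completion before; after the abort of proc-C and proc-G ((2, 0, 2) returned), step 4 is where it fits.
Minimality, checking each single-abort alternative: proc-E alone leaves proc-H blocked (short on res3); proc-I alone leaves proc-H blocked (short on res3); proc-H alone leaves proc-C blocked (short on res3); proc-C alone leaves proc-H blocked (short on res3); proc-F alone leaves proc-H blocked (short on res3); proc-G alone leaves proc-H blocked (short on res3).
Survivors finish in the order: proc-I, proc-E, proc-F, proc-H. Step-by-step check (pool after the aborts first):
  pool = (3, 2, 2)
  run proc-I (needs (1, 1, 0), free (3, 2, 2)); after release of (1, 2, 2) the pool is (4, 4, 4)
  run proc-E (needs (1, 3, 1), free (4, 4, 4)); after release of (2, 1, 1) the pool is (6, 5, 5)
  run proc-F (needs (4, 5, 3), free (6, 5, 5)); after release of (1, 1, 0) the pool is (7, 6, 5)
  run proc-H (needs (0, 2, 5), free (7, 6, 5)); after release of (2, 3, 1) the pool is (9, 9, 6)


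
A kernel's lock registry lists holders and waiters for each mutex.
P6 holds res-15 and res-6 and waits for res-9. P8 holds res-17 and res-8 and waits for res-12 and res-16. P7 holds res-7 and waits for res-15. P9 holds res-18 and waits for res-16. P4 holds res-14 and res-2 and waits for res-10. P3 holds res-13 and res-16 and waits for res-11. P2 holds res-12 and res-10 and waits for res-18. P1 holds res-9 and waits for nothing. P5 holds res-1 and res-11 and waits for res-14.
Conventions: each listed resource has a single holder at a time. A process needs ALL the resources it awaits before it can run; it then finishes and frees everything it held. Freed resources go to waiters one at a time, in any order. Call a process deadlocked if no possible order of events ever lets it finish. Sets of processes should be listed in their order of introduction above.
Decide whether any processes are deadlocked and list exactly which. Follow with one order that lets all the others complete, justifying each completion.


Deadlocked set: P8, P9, P4, P3, P2 and P5.
Key observation: the knot is the closed ring of waits P3 -> P5 -> P4 -> P2 -> P9 -> P3; P8 waits into the deadlock from upstream.
One completion order for the rest: P1, P6, P7.
Check, step by step:
  run P1 (it waits on nothing); releases res-9
  P6: everything it awaited (res-9) is free; runs, freeing res-15 and res-6
  P7: everything it awaited (res-15) is free; runs, freeing res-7
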